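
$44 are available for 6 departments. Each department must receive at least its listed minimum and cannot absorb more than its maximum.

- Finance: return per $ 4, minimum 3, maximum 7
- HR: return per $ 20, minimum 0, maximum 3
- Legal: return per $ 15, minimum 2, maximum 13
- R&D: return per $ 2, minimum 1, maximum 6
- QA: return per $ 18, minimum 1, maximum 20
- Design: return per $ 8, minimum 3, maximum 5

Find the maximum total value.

Meeting every minimum uses 3+0+2+1+1+3 = 10 $, leaving 34.
Rank by return per $: HR 20 > QA 18 > Legal 15 > Design 8 > Finance 4 > R&D 2.
HR: +3 to 3 (cap) — 31 left.
QA: +19 to 20 (cap) — 12 left.
Legal takes 11 more to reach its cap of 13 — 1 left.
Design has room for 2 more but only 1 remain, so it gets 4.
Total = 4×3 + 20×3 + 15×13 + 2×1 + 18×20 + 8×4 = 661.

661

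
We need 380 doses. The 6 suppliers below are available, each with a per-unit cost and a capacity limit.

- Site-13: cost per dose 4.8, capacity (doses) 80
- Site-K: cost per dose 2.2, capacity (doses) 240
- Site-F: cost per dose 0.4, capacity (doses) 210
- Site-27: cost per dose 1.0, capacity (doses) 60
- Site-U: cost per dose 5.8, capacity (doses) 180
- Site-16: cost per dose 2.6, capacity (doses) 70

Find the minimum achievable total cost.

Cheapest first:
Site-F (0.4): use full 210 ; 170 doses to go.
Take 60 from Site-27 at 1.0 ; need 110 more.
Site-K at 2.2: take 110 of its 240 ; requirement met.
Site-16, Site-13, Site-U: unused.
Cost = 210×0.4 + 60×1.0 + 110×2.2 = 386.

386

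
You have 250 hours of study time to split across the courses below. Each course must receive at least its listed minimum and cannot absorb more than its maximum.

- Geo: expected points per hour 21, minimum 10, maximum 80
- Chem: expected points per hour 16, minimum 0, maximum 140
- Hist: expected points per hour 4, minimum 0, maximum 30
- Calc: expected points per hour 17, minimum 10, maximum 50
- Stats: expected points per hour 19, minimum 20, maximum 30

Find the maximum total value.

4540

Meeting every minimum uses 10+0+0+10+20 = 40 hours, leaving 210.
Order the courses by expected points per hour: Geo 21 > Stats 19 > Calc 17 > Chem 16 > Hist 4.
Geo: +70 to 80 (cap) — 140 left.
Give Stats 10 more to hit its cap of 30 — 130 left.
Calc takes 40 more to reach its cap of 50 — 90 left.
Chem has room for 140 more but only 90 remain, so it gets 90.
Total = 21×80 + 16×90 + 17×50 + 19×30 = 4540.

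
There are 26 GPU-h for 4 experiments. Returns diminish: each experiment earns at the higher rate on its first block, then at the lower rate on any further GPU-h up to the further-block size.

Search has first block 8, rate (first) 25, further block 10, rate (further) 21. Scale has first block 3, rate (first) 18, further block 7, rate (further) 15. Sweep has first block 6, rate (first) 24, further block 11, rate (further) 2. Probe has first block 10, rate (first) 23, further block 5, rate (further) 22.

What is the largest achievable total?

Treat each block as its own option and order by rate: Search/T1 25 > Sweep/T1 24 > Probe/T1 23 > Probe/T2 22 > Search/T2 21 > Scale/T1 18 > Scale/T2 15 > Sweep/T2 2.
Fill Search T1 block (8 at 25) → 18 left.
Fill Sweep T1 block (6 at 24) → 12 left.
Fill Probe T1 block (10 at 23) → 2 left.
Probe T2 at 22: only 2 left, fill 2.
Total = 25×8 + 24×6 + 23×10 + 22×2 = 618.

618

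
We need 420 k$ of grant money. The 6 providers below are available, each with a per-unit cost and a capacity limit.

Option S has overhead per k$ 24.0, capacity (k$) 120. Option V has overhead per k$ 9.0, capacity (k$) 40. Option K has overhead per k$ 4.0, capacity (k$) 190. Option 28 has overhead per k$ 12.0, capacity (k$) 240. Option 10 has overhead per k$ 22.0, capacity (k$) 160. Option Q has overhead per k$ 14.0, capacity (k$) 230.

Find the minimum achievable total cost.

3400

Fill from the cheapest provider first.
Take 190 from Option K at 4.0 ; need 230 more.
Option V at 9.0: take all 40 k$ ; 190 still needed.
Option 28 (12.0): take the remaining 190 ; done.
Option Q, Option 10, Option S: unused.
Cost = 190×4.0 + 40×9.0 + 190×12.0 = 3400.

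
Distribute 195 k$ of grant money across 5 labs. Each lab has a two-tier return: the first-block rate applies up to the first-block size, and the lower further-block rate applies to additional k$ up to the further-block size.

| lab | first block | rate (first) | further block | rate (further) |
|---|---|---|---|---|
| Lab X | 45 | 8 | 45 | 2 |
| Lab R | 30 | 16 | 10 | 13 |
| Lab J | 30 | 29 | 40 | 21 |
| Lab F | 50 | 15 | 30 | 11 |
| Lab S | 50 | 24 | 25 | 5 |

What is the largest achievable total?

Treat each block as its own option and order by rate: Lab J/first 29 > Lab S/first 24 > Lab J/second 21 > Lab R/first 16 > Lab F/first 15 > Lab R/second 13 > Lab F/second 11 > Lab X/first 8 > Lab S/second 5 > Lab X/second 2.
Fill Lab J first block (30 at 29) — 165 left.
Fill Lab S first block (50 at 24) — 115 left.
Lab J second at 21: fill all 40 — 75 left.
Lab R first at 16: fill all 30 — 45 left.
Lab F/first: +45 of 50 at 15; pool empty.
Total = 29×30 + 24×50 + 21×40 + 16×30 + 15×45 = 4065.

4065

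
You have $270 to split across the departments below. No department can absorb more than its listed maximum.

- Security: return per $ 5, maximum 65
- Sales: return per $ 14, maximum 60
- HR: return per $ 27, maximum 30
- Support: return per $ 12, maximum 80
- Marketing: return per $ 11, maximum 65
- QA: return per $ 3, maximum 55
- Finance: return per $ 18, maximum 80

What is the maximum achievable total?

Order the departments by return per $: HR 27 > Finance 18 > Sales 14 > Support 12 > Marketing 11 > Security 5 > QA 3.
Give HR 30 to hit its cap of 30 — 240 left.
Finance: +80 to 80 (cap) — 160 left.
Give Sales 60 to hit its cap of 60 — 100 left.
Support: +80 to 80 (cap) — 20 left.
Only 20 left; Marketing takes them to reach 20.
Total = 14×60 + 27×30 + 12×80 + 11×20 + 18×80 = 4270.

4270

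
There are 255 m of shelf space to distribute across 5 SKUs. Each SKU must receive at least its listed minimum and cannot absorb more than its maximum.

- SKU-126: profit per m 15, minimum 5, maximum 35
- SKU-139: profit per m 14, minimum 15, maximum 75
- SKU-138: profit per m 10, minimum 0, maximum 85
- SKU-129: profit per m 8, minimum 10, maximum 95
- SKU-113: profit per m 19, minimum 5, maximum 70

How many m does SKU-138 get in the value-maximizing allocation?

65

Meeting every minimum uses 5+15+0+10+5 = 35 m, leaving 220.
Highest profit per m first: SKU-113 19 > SKU-126 15 > SKU-139 14 > SKU-138 10 > SKU-129 8.
SKU-113 takes 65 more to reach its cap of 70 — 155 left.
SKU-126 takes 30 more to reach its cap of 35 — 125 left.
Give SKU-139 60 more to hit its cap of 75 — 65 left.
SKU-138: +65 (room for 85) → 65. Pool exhausted.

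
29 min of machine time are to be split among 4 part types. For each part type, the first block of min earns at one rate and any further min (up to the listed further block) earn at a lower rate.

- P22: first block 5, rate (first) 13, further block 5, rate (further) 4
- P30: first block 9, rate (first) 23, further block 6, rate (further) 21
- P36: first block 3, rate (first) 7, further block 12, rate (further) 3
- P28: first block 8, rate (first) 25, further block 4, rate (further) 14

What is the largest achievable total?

615

Order all 8 blocks by rate: P28/T1 25 > P30/T1 23 > P30/T2 21 > P28/T2 14 > P22/T1 13 > P36/T1 7 > P22/T2 4 > P36/T2 3.
Fill P28 T1 block (8 at 25) ; 21 left.
Fill P30 T1 block (9 at 23) ; 12 left.
P30/T2 (21): +6 ; 6 left.
Fill P28 T2 block (4 at 14) ; 2 left.
P22 T1 at 13: only 2 left, fill 2.
Total = 25×8 + 23×9 + 21×6 + 14×4 + 13×2 = 615.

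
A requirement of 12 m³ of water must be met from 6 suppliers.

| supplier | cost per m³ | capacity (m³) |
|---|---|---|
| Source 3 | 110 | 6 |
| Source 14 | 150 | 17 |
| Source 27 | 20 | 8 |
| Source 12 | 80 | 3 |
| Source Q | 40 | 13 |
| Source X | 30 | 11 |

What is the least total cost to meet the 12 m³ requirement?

Fill from the cheapest supplier first.
Source 27 at 20: take all 8 m³ ; 4 still needed.
Take 4 from Source X at 30 to finish.
Source Q, Source 12, Source 3, Source 14: unused.
Cost = 8×20 + 4×30 = 280.

280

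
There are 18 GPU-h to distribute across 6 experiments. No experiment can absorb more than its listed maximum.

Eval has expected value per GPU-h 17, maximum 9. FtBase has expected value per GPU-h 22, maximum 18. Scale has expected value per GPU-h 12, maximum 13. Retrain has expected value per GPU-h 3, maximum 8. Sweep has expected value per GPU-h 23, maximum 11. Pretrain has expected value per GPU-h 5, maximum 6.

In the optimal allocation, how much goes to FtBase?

7

Highest expected value per GPU-h first: Sweep 23 > FtBase 22 > Eval 17 > Scale 12 > Pretrain 5 > Retrain 3.
Sweep: +11 to 11 (cap) ; 7 left.
FtBase has room for 18 but only 7 remain, so it gets 7.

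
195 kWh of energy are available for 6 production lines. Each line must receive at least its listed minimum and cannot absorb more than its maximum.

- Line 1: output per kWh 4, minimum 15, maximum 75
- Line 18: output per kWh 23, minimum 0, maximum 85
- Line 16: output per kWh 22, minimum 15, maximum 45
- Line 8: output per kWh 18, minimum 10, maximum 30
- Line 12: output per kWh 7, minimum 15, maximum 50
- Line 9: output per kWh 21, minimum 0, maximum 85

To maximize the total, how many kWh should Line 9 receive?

25

Meeting every minimum uses 15+0+15+10+15+0 = 55 kWh, leaving 140.
Order the production lines by output per kWh: Line 18 23 > Line 16 22 > Line 9 21 > Line 8 18 > Line 12 7 > Line 1 4.
Give Line 18 85 more to hit its cap of 85 ; 55 left.
Give Line 16 30 more to hit its cap of 45 ; 25 left.
Line 9: +25 (room for 85) → 25. Pool exhausted.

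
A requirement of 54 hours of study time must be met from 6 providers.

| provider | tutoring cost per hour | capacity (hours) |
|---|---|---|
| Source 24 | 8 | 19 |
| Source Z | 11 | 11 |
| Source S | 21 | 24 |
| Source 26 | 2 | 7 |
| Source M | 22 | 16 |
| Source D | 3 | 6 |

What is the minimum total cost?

Use providers in increasing cost order.
Source 26 (2): use full 7 → 47 hours to go.
Source D at 3: take all 6 hours → 41 still needed.
Source 24 at 8: take all 19 hours → 22 still needed.
Source Z (11): use full 11 → 11 hours to go.
Source S at 21: take 11 of its 24 → requirement met.
Source M: unused.
Cost = 7×2 + 6×3 + 19×8 + 11×11 + 11×21 = 536.

536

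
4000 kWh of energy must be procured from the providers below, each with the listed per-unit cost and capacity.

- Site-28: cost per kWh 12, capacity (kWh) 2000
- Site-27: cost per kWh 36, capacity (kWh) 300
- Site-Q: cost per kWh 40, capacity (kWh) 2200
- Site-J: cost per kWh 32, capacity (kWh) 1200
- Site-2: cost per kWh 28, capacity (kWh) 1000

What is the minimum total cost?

Cheapest first:
Take 2000 from Site-28 at 12 — need 2000 more.
Take 1000 from Site-2 at 28 — need 1000 more.
Site-J (32): take the remaining 1000 — done.
Site-27, Site-Q: unused.
Cost = 2000×12 + 1000×28 + 1000×32 = 84000.

84000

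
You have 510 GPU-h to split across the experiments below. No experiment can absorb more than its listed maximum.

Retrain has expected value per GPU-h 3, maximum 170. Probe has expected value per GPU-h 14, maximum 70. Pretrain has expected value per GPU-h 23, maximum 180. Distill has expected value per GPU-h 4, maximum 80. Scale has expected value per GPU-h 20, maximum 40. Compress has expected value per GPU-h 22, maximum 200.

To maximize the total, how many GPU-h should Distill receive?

Highest expected value per GPU-h first: Pretrain 23 > Compress 22 > Scale 20 > Probe 14 > Distill 4 > Retrain 3.
Give Pretrain 180 to hit its cap of 180 → 330 left.
Compress takes 200 to reach its cap of 200 → 130 left.
Give Scale 40 to hit its cap of 40 → 90 left.
Probe: +70 to 70 (cap) → 20 left.
Distill has room for 80 but only 20 remain, so it gets 20.

20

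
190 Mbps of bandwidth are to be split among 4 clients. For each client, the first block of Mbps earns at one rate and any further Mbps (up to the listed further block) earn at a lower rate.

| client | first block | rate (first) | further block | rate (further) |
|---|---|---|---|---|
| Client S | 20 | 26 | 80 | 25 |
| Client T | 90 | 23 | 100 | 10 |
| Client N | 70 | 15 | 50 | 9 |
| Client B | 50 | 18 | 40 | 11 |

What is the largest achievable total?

Order all 8 blocks by rate: Client S/tier1 26 > Client S/tier2 25 > Client T/tier1 23 > Client B/tier1 18 > Client N/tier1 15 > Client B/tier2 11 > Client T/tier2 10 > Client N/tier2 9.
Fill Client S tier1 block (20 at 26) → 170 left.
Fill Client S tier2 block (80 at 25) → 90 left.
Fill Client T tier1 block (90 at 23) → 0 left.
Total = 26×20 + 25×80 + 23×90 = 4590.

4590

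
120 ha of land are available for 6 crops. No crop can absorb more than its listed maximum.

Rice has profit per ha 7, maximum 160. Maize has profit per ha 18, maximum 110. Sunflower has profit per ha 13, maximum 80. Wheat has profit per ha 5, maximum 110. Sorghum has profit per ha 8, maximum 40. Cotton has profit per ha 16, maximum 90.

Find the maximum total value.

Rank by profit per ha: Maize 18 > Cotton 16 > Sunflower 13 > Sorghum 8 > Rice 7 > Wheat 5.
Maize: +110 to 110 (cap) — 10 left.
Only 10 left; Cotton takes them to reach 10.
Total = 18×110 + 16×10 = 2140.

2140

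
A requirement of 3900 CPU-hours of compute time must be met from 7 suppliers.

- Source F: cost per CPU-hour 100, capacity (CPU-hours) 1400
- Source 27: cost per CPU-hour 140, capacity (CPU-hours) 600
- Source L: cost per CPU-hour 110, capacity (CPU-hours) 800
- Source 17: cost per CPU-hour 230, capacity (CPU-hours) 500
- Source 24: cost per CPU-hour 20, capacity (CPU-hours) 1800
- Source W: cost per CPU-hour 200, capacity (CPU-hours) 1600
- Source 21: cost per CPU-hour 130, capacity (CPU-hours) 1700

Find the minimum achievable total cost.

253000

Fill from the cheapest supplier first.
Source 24 (20): use full 1800 → 2100 CPU-hours to go.
Source F (100): use full 1400 → 700 CPU-hours to go.
Source L at 110: take 700 of its 800 → requirement met.
Source 21, Source 27, Source W, Source 17: unused.
Cost = 1800×20 + 1400×100 + 700×110 = 253000.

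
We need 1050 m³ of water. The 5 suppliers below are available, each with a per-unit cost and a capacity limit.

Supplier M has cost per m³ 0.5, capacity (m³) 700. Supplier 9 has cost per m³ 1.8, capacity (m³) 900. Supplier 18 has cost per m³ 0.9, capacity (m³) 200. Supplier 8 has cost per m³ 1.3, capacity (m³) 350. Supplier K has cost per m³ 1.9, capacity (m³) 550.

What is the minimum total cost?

725

Use suppliers in increasing cost order.
Take 700 from Supplier M at 0.5 ; need 350 more.
Supplier 18 at 0.9: take all 200 m³ ; 150 still needed.
Take 150 from Supplier 8 at 1.3 to finish.
Supplier 9, Supplier K: unused.
Cost = 700×0.5 + 200×0.9 + 150×1.3 = 725.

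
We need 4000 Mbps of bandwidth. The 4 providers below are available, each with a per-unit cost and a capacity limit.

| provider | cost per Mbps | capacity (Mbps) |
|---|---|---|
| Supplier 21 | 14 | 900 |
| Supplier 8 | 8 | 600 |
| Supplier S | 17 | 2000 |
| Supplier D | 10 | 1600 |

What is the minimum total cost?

48700

Fill from the cheapest provider first.
Supplier 8 (8): use full 600 — 3400 Mbps to go.
Supplier D (10): use full 1600 — 1800 Mbps to go.
Supplier 21 at 14: take all 900 Mbps — 900 still needed.
Take 900 from Supplier S at 17 to finish.
Cost = 600×8 + 1600×10 + 900×14 + 900×17 = 48700.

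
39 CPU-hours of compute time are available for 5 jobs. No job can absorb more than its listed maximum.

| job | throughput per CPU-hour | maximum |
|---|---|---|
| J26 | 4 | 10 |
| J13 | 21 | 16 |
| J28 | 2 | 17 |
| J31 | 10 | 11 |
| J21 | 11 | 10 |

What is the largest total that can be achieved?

564

Highest throughput per CPU-hour first: J13 21 > J21 11 > J31 10 > J26 4 > J28 2.
J13: +16 to 16 (cap) — 23 left.
Give J21 10 to hit its cap of 10 — 13 left.
Give J31 11 to hit its cap of 11 — 2 left.
J26 has room for 10 but only 2 remain, so it gets 2.
Total = 4×2 + 21×16 + 10×11 + 11×10 = 564.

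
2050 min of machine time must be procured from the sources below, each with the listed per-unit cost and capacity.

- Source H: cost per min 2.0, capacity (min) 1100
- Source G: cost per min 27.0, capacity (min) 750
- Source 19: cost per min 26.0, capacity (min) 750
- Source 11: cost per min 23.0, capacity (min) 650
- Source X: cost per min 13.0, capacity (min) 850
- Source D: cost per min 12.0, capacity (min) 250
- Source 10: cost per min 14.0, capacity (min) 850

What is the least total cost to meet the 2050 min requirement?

14300

Fill from the cheapest source first.
Source H (2.0): use full 1100 ; 950 min to go.
Source D at 12.0: take all 250 min ; 700 still needed.
Source X (13.0): take the remaining 700 ; done.
Source 10, Source 11, Source 19, Source G: unused.
Cost = 1100×2.0 + 250×12.0 + 700×13.0 = 14300.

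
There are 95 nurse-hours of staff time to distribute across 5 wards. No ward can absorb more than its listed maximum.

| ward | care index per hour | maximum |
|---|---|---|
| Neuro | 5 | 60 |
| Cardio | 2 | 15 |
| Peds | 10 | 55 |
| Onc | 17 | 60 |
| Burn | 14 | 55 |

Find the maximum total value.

Highest care index per hour first: Onc 17 > Burn 14 > Peds 10 > Neuro 5 > Cardio 2.
Onc takes 60 to reach its cap of 60 → 35 left.
Burn: +35 (room for 55) → 35. Pool exhausted.
Total = 17×60 + 14×35 = 1510.

1510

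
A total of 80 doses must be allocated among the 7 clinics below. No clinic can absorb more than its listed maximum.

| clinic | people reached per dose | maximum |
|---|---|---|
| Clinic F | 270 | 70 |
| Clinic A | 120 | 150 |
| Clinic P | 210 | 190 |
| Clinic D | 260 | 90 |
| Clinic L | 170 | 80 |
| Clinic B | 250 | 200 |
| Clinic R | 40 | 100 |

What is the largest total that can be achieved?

Highest people reached per dose first: Clinic F 270 > Clinic D 260 > Clinic B 250 > Clinic P 210 > Clinic L 170 > Clinic A 120 > Clinic R 40.
Clinic F takes 70 to reach its cap of 70 → 10 left.
Only 10 left; Clinic D takes them to reach 10.
Total = 270×70 + 260×10 = 21500.

21500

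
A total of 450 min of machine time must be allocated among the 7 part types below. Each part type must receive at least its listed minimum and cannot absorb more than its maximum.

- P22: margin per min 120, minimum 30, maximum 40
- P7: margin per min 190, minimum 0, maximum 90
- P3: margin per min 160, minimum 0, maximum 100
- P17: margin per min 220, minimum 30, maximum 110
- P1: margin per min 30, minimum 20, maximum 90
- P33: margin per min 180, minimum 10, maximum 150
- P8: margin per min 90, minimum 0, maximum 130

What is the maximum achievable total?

Meeting every minimum uses 30+0+0+30+20+10+0 = 90 min, leaving 360.
Order the part types by margin per min: P17 220 > P7 190 > P33 180 > P3 160 > P22 120 > P8 90 > P1 30.
P17 takes 80 more to reach its cap of 110 — 280 left.
Give P7 90 more to hit its cap of 90 — 190 left.
P33 takes 140 more to reach its cap of 150 — 50 left.
Only 50 left; P3 takes them to reach 50.
Total = 120×30 + 190×90 + 160×50 + 220×110 + 30×20 + 180×150 = 80500.

80500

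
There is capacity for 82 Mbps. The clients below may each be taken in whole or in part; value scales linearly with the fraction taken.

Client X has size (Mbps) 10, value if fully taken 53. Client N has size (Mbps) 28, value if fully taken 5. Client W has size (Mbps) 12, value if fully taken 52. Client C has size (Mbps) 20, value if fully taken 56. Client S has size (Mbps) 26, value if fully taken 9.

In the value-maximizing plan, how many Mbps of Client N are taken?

Rank by value-to-size ratio: Client X 53/10≈5.3, Client W 52/12≈4.33, Client C 56/20≈2.8, Client S 9/26≈0.346, Client N 5/28≈0.179.
All 10 Mbps of Client X fit (value 53) → 72 remain.
All 12 Mbps of Client W fit (value 52) → 60 remain.
Take all of Client C (20 Mbps, value 56) → 40 Mbps left.
Client S: take in full, 26 Mbps for value 9 → 14 left.
14 Mbps left: a 14/28 share of Client N gives 5×14/28 = 2.5.

14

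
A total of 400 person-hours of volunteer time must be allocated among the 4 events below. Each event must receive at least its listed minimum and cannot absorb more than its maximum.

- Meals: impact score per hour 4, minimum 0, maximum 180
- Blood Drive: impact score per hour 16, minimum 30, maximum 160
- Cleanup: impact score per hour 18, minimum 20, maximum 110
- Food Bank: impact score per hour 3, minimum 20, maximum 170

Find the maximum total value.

5040

Meeting every minimum uses 0+30+20+20 = 70 person-hours, leaving 330.
Rank by impact score per hour: Cleanup 18 > Blood Drive 16 > Meals 4 > Food Bank 3.
Give Cleanup 90 more to hit its cap of 110 → 240 left.
Blood Drive takes 130 more to reach its cap of 160 → 110 left.
Only 110 left; Meals takes them to reach 110.
Total = 4×110 + 16×160 + 18×110 + 3×20 = 5040.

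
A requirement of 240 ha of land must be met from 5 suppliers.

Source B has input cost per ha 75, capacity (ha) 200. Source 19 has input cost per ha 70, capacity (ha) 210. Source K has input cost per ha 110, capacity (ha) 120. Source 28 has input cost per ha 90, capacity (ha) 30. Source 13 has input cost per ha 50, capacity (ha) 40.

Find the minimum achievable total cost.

Cheapest first:
Take 40 from Source 13 at 50 ; need 200 more.
Take 200 from Source 19 at 70 to finish.
Source B, Source 28, Source K: unused.
Cost = 40×50 + 200×70 = 16000.

16000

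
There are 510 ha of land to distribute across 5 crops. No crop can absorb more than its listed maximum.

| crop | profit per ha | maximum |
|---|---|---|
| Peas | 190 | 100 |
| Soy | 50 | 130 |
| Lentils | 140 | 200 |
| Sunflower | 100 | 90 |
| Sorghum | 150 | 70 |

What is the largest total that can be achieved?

Order the crops by profit per ha: Peas 190 > Sorghum 150 > Lentils 140 > Sunflower 100 > Soy 50.
Peas takes 100 to reach its cap of 100 → 410 left.
Give Sorghum 70 to hit its cap of 70 → 340 left.
Lentils: +200 to 200 (cap) → 140 left.
Sunflower: +90 to 90 (cap) → 50 left.
Soy: +50 (room for 130) → 50. Pool exhausted.
Total = 190×100 + 50×50 + 140×200 + 100×90 + 150×70 = 69000.

69000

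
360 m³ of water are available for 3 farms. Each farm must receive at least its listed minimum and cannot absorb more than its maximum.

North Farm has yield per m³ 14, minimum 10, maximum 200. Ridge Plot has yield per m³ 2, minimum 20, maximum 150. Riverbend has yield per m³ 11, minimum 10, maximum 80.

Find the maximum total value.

Meeting every minimum uses 10+20+10 = 40 m³, leaving 320.
Rank by yield per m³: North Farm 14 > Riverbend 11 > Ridge Plot 2.
Give North Farm 190 more to hit its cap of 200 → 130 left.
Riverbend takes 70 more to reach its cap of 80 → 60 left.
Ridge Plot has room for 130 more but only 60 remain, so it gets 80.
Total = 14×200 + 2×80 + 11×80 = 3840.

3840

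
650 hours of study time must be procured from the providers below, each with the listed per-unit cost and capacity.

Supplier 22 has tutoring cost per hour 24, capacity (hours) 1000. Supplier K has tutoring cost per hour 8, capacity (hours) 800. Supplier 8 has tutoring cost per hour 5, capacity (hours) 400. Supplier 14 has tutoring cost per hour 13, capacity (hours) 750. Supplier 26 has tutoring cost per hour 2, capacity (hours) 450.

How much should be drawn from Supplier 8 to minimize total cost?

200

Use providers in increasing cost order.
Supplier 26 at 2: take all 450 hours — 200 still needed.
Supplier 8 at 5: take 200 of its 400 — requirement met.
Supplier K, Supplier 14, Supplier 22: unused.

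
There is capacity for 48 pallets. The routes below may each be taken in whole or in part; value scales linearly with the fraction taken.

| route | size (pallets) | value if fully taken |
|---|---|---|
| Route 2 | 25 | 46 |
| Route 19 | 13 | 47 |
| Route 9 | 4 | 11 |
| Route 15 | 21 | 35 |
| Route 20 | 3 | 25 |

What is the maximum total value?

Rank by value-to-size ratio: Route 20 25/3≈8.33, Route 19 47/13≈3.62, Route 9 11/4≈2.75, Route 2 46/25≈1.84, Route 15 35/21≈1.67.
Take all of Route 20 (3 pallets, value 25) ; 45 pallets left.
All 13 pallets of Route 19 fit (value 47) ; 32 remain.
All 4 pallets of Route 9 fit (value 11) ; 28 remain.
All 25 pallets of Route 2 fit (value 46) ; 3 remain.
3 pallets left: a 3/21 share of Route 15 gives 35×3/21 = 5.
Total value = 134.

134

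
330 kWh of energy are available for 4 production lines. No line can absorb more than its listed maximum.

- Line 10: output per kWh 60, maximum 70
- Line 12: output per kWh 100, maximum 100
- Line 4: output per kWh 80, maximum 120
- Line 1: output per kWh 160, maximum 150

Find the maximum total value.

Highest output per kWh first: Line 1 160 > Line 12 100 > Line 4 80 > Line 10 60.
Line 1 takes 150 to reach its cap of 150 — 180 left.
Give Line 12 100 to hit its cap of 100 — 80 left.
Only 80 left; Line 4 takes them to reach 80.
Total = 100×100 + 80×80 + 160×150 = 40400.

40400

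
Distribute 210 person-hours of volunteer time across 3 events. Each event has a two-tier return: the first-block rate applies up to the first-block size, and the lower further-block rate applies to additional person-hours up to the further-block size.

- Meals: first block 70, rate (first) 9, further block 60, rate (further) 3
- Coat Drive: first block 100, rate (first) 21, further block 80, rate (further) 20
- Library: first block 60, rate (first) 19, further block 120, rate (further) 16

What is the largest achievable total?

Order all 6 blocks by rate: Coat Drive/tier1 21 > Coat Drive/tier2 20 > Library/tier1 19 > Library/tier2 16 > Meals/tier1 9 > Meals/tier2 3.
Fill Coat Drive tier1 block (100 at 21) → 110 left.
Coat Drive/tier2 (20): +80 → 30 left.
Library/tier1: +30 of 60 at 19; pool empty.
Total = 21×100 + 20×80 + 19×30 = 4270.

4270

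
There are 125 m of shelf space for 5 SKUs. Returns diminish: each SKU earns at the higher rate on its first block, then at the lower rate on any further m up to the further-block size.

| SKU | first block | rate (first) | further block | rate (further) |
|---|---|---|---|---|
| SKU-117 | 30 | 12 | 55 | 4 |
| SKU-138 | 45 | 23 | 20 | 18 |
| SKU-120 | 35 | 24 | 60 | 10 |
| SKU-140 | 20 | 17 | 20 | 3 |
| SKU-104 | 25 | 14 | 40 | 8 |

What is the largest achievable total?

2645

Order all 10 blocks by rate: SKU-120/T1 24 > SKU-138/T1 23 > SKU-138/T2 18 > SKU-140/T1 17 > SKU-104/T1 14 > SKU-117/T1 12 > SKU-120/T2 10 > SKU-104/T2 8 > SKU-117/T2 4 > SKU-140/T2 3.
Fill SKU-120 T1 block (35 at 24) ; 90 left.
Fill SKU-138 T1 block (45 at 23) ; 45 left.
Fill SKU-138 T2 block (20 at 18) ; 25 left.
Fill SKU-140 T1 block (20 at 17) ; 5 left.
SKU-104 T1 at 14: only 5 left, fill 5.
Total = 24×35 + 23×45 + 18×20 + 17×20 + 14×5 = 2645.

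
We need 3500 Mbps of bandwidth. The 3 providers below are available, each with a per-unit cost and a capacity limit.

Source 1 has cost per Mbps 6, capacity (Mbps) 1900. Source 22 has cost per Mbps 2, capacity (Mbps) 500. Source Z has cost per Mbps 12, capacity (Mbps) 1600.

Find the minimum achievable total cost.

Use providers in increasing cost order.
Source 22 at 2: take all 500 Mbps → 3000 still needed.
Source 1 (6): use full 1900 → 1100 Mbps to go.
Source Z (12): take the remaining 1100 → done.
Cost = 500×2 + 1900×6 + 1100×12 = 25600.

25600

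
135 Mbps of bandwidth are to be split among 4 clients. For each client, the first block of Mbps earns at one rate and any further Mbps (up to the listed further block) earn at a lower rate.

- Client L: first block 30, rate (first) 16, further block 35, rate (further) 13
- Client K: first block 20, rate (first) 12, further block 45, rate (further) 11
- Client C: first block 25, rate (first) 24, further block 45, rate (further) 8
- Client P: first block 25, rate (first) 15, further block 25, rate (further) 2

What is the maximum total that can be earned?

Rank every tier by rate: Client C/T1 24 > Client L/T1 16 > Client P/T1 15 > Client L/T2 13 > Client K/T1 12 > Client K/T2 11 > Client C/T2 8 > Client P/T2 2.
Client C/T1 (24): +25 — 110 left.
Fill Client L T1 block (30 at 16) — 80 left.
Fill Client P T1 block (25 at 15) — 55 left.
Fill Client L T2 block (35 at 13) — 20 left.
Fill Client K T1 block (20 at 12) — 0 left.
Total = 24×25 + 16×30 + 15×25 + 13×35 + 12×20 = 2150.

2150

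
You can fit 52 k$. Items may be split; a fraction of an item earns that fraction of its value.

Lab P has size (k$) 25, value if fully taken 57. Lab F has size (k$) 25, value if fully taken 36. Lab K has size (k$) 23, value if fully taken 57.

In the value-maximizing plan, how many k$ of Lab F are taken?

Sort by value density: Lab K 57/23≈2.48, Lab P 57/25≈2.28, Lab F 36/25≈1.44.
Lab K: take in full, 23 k$ for value 57 ; 29 left.
Take all of Lab P (25 k$, value 57) ; 4 k$ left.
Only 4 k$ remain; take 4/25 of Lab F for value 36×4/25 = 5.76.

4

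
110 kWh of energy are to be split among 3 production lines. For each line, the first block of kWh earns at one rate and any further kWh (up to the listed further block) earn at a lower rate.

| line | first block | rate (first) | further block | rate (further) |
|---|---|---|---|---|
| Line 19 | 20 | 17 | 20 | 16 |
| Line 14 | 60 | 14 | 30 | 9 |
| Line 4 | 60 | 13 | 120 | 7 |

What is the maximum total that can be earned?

Order all 6 blocks by rate: Line 19/tier1 17 > Line 19/tier2 16 > Line 14/tier1 14 > Line 4/tier1 13 > Line 14/tier2 9 > Line 4/tier2 7.
Line 19/tier1 (17): +20 ; 90 left.
Line 19/tier2 (16): +20 ; 70 left.
Line 14/tier1 (14): +60 ; 10 left.
Line 4/tier1: +10 of 60 at 13; pool empty.
Total = 17×20 + 16×20 + 14×60 + 13×10 = 1630.

1630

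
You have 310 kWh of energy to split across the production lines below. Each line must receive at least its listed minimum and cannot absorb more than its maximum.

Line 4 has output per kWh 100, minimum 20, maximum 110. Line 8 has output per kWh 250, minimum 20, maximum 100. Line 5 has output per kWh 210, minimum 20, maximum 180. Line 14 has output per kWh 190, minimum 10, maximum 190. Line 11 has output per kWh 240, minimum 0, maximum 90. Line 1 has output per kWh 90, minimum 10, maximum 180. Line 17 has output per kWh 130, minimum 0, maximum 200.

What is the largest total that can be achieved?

68200

Meeting every minimum uses 20+20+20+10+0+10+0 = 80 kWh, leaving 230.
Rank by output per kWh: Line 8 250 > Line 11 240 > Line 5 210 > Line 14 190 > Line 17 130 > Line 4 100 > Line 1 90.
Give Line 8 80 more to hit its cap of 100 — 150 left.
Line 11: +90 to 90 (cap) — 60 left.
Only 60 left; Line 5 takes them to reach 80.
Total = 100×20 + 250×100 + 210×80 + 190×10 + 240×90 + 90×10 = 68200.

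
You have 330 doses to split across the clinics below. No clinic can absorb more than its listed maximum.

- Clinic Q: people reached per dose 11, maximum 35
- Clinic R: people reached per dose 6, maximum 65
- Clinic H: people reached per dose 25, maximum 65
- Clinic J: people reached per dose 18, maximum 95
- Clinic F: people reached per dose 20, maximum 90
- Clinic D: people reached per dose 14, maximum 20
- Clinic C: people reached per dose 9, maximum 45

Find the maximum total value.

Order the clinics by people reached per dose: Clinic H 25 > Clinic F 20 > Clinic J 18 > Clinic D 14 > Clinic Q 11 > Clinic C 9 > Clinic R 6.
Give Clinic H 65 to hit its cap of 65 → 265 left.
Clinic F takes 90 to reach its cap of 90 → 175 left.
Give Clinic J 95 to hit its cap of 95 → 80 left.
Clinic D: +20 to 20 (cap) → 60 left.
Give Clinic Q 35 to hit its cap of 35 → 25 left.
Clinic C has room for 45 but only 25 remain, so it gets 25.
Total = 11×35 + 25×65 + 18×95 + 20×90 + 14×20 + 9×25 = 6025.

6025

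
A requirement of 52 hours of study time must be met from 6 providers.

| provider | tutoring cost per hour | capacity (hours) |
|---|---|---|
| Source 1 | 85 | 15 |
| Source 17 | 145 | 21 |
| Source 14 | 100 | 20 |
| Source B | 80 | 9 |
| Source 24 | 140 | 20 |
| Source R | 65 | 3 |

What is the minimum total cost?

4890

Cheapest first:
Source R at 65: take all 3 hours ; 49 still needed.
Take 9 from Source B at 80 ; need 40 more.
Source 1 (85): use full 15 ; 25 hours to go.
Take 20 from Source 14 at 100 ; need 5 more.
Take 5 from Source 24 at 140 to finish.
Source 17: unused.
Cost = 3×65 + 9×80 + 15×85 + 20×100 + 5×140 = 4890.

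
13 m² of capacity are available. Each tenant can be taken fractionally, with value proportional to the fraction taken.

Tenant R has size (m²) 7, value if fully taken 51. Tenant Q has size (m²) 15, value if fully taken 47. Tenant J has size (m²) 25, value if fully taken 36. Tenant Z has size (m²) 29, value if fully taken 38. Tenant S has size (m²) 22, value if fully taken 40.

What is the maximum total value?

69.8

Sort by value density: Tenant R 51/7≈7.29, Tenant Q 47/15≈3.13, Tenant S 40/22≈1.82, Tenant J 36/25≈1.44, Tenant Z 38/29≈1.31.
Tenant R: take in full, 7 m² for value 51 ; 6 left.
6 m² left: a 6/15 share of Tenant Q gives 47×6/15 = 18.8.
Total value = 69.8.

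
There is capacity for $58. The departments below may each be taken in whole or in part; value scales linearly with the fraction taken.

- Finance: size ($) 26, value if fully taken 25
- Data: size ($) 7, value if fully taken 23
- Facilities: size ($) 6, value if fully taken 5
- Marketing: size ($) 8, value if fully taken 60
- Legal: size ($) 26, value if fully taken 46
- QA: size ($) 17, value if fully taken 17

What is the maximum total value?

146

Rank by value-to-size ratio: Marketing 60/8≈7.5, Data 23/7≈3.29, Legal 46/26≈1.77, QA 17/17≈1, Finance 25/26≈0.962, Facilities 5/6≈0.833.
Marketing: take in full, 8 $ for value 60 — 50 left.
All 7 $ of Data fit (value 23) — 43 remain.
All 26 $ of Legal fit (value 46) — 17 remain.
QA: take in full, 17 $ for value 17 — 0 left.
Total value = 146.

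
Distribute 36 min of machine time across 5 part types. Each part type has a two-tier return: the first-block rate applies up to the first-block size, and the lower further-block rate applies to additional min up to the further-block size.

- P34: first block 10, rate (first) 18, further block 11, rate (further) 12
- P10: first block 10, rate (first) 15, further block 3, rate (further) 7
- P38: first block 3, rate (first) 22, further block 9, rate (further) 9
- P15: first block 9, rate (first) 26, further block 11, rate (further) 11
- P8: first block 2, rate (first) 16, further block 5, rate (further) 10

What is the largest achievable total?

686

Rank every tier by rate: P15/T1 26 > P38/T1 22 > P34/T1 18 > P8/T1 16 > P10/T1 15 > P34/T2 12 > P15/T2 11 > P8/T2 10 > P38/T2 9 > P10/T2 7.
P15/T1 (26): +9 ; 27 left.
P38 T1 at 22: fill all 3 ; 24 left.
P34/T1 (18): +10 ; 14 left.
P8 T1 at 16: fill all 2 ; 12 left.
P10/T1 (15): +10 ; 2 left.
2 remain; put them into P34 T2 at 12.
Total = 26×9 + 22×3 + 18×10 + 16×2 + 15×10 + 12×2 = 686.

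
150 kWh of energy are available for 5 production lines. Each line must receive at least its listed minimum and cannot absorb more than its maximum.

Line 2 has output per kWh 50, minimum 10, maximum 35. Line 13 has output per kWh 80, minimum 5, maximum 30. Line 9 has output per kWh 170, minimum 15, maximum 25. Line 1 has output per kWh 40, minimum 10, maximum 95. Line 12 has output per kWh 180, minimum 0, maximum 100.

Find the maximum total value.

23550

Meeting every minimum uses 10+5+15+10+0 = 40 kWh, leaving 110.
Rank by output per kWh: Line 12 180 > Line 9 170 > Line 13 80 > Line 2 50 > Line 1 40.
Line 12: +100 to 100 (cap) — 10 left.
Line 9 takes 10 more to reach its cap of 25 — 0 left.
Total = 50×10 + 80×5 + 170×25 + 40×10 + 180×100 = 23550.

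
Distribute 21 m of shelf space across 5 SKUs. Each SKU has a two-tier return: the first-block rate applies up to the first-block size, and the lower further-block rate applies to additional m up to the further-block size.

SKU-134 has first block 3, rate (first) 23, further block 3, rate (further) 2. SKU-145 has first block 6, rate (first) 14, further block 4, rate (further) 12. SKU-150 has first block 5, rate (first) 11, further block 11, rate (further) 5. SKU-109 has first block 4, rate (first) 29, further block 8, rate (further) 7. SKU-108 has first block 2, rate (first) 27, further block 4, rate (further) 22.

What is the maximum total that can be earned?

435

Treat each block as its own option and order by rate: SKU-109/T1 29 > SKU-108/T1 27 > SKU-134/T1 23 > SKU-108/T2 22 > SKU-145/T1 14 > SKU-145/T2 12 > SKU-150/T1 11 > SKU-109/T2 7 > SKU-150/T2 5 > SKU-134/T2 2.
SKU-109 T1 at 29: fill all 4 → 17 left.
SKU-108/T1 (27): +2 → 15 left.
SKU-134 T1 at 23: fill all 3 → 12 left.
SKU-108 T2 at 22: fill all 4 → 8 left.
SKU-145 T1 at 14: fill all 6 → 2 left.
2 remain; put them into SKU-145 T2 at 12.
Total = 29×4 + 27×2 + 23×3 + 22×4 + 14×6 + 12×2 = 435.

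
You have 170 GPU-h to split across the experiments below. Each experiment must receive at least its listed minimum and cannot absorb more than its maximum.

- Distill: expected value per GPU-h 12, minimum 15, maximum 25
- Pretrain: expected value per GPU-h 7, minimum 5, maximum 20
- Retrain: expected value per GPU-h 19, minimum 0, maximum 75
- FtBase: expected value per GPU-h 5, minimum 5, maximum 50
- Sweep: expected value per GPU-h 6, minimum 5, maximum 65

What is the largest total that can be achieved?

2160

Meeting every minimum uses 15+5+0+5+5 = 30 GPU-h, leaving 140.
Highest expected value per GPU-h first: Retrain 19 > Distill 12 > Pretrain 7 > Sweep 6 > FtBase 5.
Retrain: +75 to 75 (cap) — 65 left.
Distill takes 10 more to reach its cap of 25 — 55 left.
Pretrain takes 15 more to reach its cap of 20 — 40 left.
Sweep: +40 (room for 60) → 45. Pool exhausted.
Total = 12×25 + 7×20 + 19×75 + 5×5 + 6×45 = 2160.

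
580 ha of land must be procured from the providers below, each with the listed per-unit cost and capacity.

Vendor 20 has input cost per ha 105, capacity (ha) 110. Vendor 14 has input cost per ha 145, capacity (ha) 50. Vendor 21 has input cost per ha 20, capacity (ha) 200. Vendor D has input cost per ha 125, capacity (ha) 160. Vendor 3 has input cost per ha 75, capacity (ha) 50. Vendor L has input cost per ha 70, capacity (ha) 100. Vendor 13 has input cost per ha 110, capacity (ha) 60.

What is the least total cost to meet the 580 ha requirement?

Use providers in increasing cost order.
Take 200 from Vendor 21 at 20 — need 380 more.
Take 100 from Vendor L at 70 — need 280 more.
Take 50 from Vendor 3 at 75 — need 230 more.
Vendor 20 at 105: take all 110 ha — 120 still needed.
Take 60 from Vendor 13 at 110 — need 60 more.
Take 60 from Vendor D at 125 to finish.
Vendor 14: unused.
Cost = 200×20 + 100×70 + 50×75 + 110×105 + 60×110 + 60×125 = 40400.

40400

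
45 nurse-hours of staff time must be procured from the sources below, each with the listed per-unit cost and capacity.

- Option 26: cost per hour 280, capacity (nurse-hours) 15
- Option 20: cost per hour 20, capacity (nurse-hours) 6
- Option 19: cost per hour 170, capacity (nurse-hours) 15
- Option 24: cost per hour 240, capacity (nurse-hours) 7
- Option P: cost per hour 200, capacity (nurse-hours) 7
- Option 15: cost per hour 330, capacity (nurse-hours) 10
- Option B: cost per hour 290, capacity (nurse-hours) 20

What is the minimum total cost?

Fill from the cheapest source first.
Option 20 (20): use full 6 — 39 nurse-hours to go.
Option 19 (170): use full 15 — 24 nurse-hours to go.
Take 7 from Option P at 200 — need 17 more.
Option 24 (240): use full 7 — 10 nurse-hours to go.
Option 26 (280): take the remaining 10 — done.
Option B, Option 15: unused.
Cost = 6×20 + 15×170 + 7×200 + 7×240 + 10×280 = 8550.

8550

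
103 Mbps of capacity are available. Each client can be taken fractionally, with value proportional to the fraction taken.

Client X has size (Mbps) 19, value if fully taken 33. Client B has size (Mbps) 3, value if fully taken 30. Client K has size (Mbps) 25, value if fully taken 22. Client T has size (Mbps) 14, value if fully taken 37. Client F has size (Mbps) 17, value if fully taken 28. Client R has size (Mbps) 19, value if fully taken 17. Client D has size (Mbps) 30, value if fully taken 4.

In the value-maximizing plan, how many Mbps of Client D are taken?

Best value per unit of size first: Client B 30/3≈10, Client T 37/14≈2.64, Client X 33/19≈1.74, Client F 28/17≈1.65, Client R 17/19≈0.895, Client K 22/25≈0.88, Client D 4/30≈0.133.
All 3 Mbps of Client B fit (value 30) ; 100 remain.
Client T: take in full, 14 Mbps for value 37 ; 86 left.
Take all of Client X (19 Mbps, value 33) ; 67 Mbps left.
Client F: take in full, 17 Mbps for value 28 ; 50 left.
Client R: take in full, 19 Mbps for value 17 ; 31 left.
All 25 Mbps of Client K fit (value 22) ; 6 remain.
Fill the last 6 Mbps with part of Client D: 6/30 of it earns 0.8.

6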